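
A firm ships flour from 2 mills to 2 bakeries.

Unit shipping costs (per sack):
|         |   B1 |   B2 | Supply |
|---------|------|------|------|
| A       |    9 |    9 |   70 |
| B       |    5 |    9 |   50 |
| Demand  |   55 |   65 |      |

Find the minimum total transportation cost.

880

One minimum-cost allocation:
  A to B1: 5 sacks
  A to B2: 65 sacks
  B to B1: 50 sacks
Total cost = 880.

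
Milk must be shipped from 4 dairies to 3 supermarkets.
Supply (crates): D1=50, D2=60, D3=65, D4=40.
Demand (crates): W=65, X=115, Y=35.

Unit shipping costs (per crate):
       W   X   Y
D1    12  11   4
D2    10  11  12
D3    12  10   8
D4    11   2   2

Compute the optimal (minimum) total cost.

1640

An optimal shipping plan:
  D1→W: 5 × 12 = 60
  D1→X: 10 × 11 = 110
  D1→Y: 35 × 4 = 140
  D2→W: 60 × 10 = 600
  D3→X: 65 × 10 = 650
  D4→X: 40 × 2 = 80
Total = 60 + 110 + 140 + 600 + 650 + 80 = 1640.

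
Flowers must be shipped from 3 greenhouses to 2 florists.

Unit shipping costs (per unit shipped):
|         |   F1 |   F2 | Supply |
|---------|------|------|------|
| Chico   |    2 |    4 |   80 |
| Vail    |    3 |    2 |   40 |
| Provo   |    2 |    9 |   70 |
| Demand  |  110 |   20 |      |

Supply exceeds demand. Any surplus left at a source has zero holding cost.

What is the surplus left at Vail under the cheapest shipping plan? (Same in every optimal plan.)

20

Minimum-cost shipments:
  Chico to F1: 40 × 2 = 80
  Vail to F2: 20 × 2 = 40
  Provo to F1: 70 × 2 = 140
Total cost = 260.
Vail ships 20 of its 40, leaving 20.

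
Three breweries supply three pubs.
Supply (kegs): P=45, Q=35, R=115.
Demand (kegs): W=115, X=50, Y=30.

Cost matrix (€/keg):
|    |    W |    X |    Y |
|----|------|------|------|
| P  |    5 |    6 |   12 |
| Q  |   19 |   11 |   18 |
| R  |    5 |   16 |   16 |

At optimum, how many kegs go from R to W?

Optimal shipments:
  P→X: 15 kegs
  P→Y: 30 kegs
  Q→X: 35 kegs
  R→W: 115 kegs
Total cost = €1410.
So R→W carries 115 kegs.

115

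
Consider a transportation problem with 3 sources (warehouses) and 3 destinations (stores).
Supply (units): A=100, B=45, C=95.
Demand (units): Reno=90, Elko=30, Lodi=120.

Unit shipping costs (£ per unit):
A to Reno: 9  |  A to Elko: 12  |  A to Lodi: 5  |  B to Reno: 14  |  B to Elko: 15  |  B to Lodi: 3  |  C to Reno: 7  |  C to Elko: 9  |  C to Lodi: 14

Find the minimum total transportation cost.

An optimal shipping plan:
  A–Reno: 25 × £9 = £225
  A–Lodi: 75 × £5 = £375
  B–Lodi: 45 × £3 = £135
  C–Reno: 65 × £7 = £455
  C–Elko: 30 × £9 = £270
Total = 225 + 375 + 135 + 455 + 270 = £1460.

1460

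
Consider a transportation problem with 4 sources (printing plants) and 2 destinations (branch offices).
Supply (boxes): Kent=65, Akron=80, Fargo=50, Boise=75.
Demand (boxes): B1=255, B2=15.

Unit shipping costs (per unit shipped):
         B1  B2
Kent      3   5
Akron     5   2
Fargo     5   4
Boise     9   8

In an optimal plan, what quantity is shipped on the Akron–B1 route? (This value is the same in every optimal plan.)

The minimum-cost plan:
  Kent->B1: 65 × 3 = 195
  Akron->B1: 65 × 5 = 325
  Akron->B2: 15 × 2 = 30
  Fargo->B1: 50 × 5 = 250
  Boise->B1: 75 × 9 = 675
Total cost = 1475.
So Akron→B1 carries 65 boxes.

65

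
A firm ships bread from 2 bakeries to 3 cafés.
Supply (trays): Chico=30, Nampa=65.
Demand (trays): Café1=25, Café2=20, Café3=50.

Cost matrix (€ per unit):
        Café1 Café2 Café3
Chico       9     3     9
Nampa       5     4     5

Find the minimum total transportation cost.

475

One minimum-cost allocation:
  Chico to Café2: 20 × €3 = €60
  Chico to Café3: 10 × €9 = €90
  Nampa to Café1: 25 × €5 = €125
  Nampa to Café3: 40 × €5 = €200
Total = 60 + 90 + 125 + 200 = €475.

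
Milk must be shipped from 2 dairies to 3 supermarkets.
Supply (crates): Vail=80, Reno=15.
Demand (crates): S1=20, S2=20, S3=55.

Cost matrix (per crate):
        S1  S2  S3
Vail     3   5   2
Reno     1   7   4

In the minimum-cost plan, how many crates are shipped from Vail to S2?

20

The minimum-cost plan:
  Vail to S1: 5 crates
  Vail to S2: 20 crates
  Vail to S3: 55 crates
  Reno to S1: 15 crates
Total cost = 240.
So Vail→S2 carries 20 crates.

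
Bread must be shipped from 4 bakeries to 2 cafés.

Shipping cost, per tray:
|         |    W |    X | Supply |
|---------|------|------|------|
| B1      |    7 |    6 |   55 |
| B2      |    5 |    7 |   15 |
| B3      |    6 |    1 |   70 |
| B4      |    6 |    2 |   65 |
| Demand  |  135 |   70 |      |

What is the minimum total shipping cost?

Optimal allocation:
  B1–W: 55 × 7 = 385
  B2–W: 15 × 5 = 75
  B3–X: 70 × 1 = 70
  B4–W: 65 × 6 = 390
Total = 385 + 75 + 70 + 390 = 920.

920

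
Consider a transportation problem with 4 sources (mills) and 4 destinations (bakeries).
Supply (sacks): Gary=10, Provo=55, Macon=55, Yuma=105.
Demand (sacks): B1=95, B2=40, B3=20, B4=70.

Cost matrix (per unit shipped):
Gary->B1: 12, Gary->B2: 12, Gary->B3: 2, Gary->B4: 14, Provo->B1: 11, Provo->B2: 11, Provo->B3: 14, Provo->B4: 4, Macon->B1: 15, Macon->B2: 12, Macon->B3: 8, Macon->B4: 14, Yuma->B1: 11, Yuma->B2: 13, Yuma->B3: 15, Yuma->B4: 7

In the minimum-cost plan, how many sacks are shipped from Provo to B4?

55

Solving gives:
  Gary→B3: 10 × 2 = 20
  Provo→B4: 55 × 4 = 220
  Macon→B1: 5 × 15 = 75
  Macon→B2: 40 × 12 = 480
  Macon→B3: 10 × 8 = 80
  Yuma→B1: 90 × 11 = 990
  Yuma→B4: 15 × 7 = 105
Total cost = 1970.
So Provo→B4 carries 55 sacks.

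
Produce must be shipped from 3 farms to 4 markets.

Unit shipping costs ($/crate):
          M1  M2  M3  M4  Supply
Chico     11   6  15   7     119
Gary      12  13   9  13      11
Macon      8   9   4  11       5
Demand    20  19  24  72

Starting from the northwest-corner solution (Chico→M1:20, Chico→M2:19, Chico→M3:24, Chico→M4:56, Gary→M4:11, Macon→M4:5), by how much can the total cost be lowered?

Current plan cost = 20·11 + 19·6 + 24·15 + 56·7 + 11·13 + 5·11 = $1284.
Optimal plan:
  Chico to M1: 20 × $11 = $220
  Chico to M2: 19 × $6 = $114
  Chico to M3: 8 × $15 = $120
  Chico to M4: 72 × $7 = $504
  Gary to M3: 11 × $9 = $99
  Macon to M3: 5 × $4 = $20
Optimal cost = $1077.
Saving = 1284 − 1077 = $207.

207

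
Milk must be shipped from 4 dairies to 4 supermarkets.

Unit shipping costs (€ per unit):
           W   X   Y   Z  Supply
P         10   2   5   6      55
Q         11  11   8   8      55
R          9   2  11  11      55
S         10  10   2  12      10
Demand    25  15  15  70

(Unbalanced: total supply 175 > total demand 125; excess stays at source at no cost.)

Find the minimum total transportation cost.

760

A cheapest plan:
  P→Y: 5 crates
  P→Z: 50 crates
  Q→Z: 20 crates
  R→W: 25 crates
  R→X: 15 crates
  S→Y: 10 crates
Total cost = €760.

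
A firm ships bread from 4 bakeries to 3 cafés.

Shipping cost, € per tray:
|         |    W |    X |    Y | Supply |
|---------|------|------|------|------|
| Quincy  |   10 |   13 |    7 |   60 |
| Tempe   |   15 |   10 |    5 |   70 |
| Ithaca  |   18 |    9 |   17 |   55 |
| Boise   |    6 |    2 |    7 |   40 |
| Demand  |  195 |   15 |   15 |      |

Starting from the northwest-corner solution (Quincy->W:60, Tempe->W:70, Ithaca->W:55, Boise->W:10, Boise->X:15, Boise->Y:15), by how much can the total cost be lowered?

240

Current plan cost = 60·10 + 70·15 + 55·18 + 10·6 + 15·2 + 15·7 = €2835.
Optimal plan:
  Quincy–W: 60 × €10 = €600
  Tempe–W: 55 × €15 = €825
  Tempe–Y: 15 × €5 = €75
  Ithaca–W: 40 × €18 = €720
  Ithaca–X: 15 × €9 = €135
  Boise–W: 40 × €6 = €240
Optimal cost = €2595.
Saving = 2835 − 2595 = €240.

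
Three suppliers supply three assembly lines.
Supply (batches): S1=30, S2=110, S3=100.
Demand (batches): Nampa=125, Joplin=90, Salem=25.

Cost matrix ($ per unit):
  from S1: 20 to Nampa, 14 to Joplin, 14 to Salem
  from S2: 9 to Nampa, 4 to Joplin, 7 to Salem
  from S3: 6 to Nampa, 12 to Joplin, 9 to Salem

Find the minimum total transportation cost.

Optimal allocation:
  S1→Joplin: 5 × $14 = $70
  S1→Salem: 25 × $14 = $350
  S2→Nampa: 25 × $9 = $225
  S2→Joplin: 85 × $4 = $340
  S3→Nampa: 100 × $6 = $600
Total = 70 + 350 + 225 + 340 + 600 = $1585.
(Supply check: S1 ships 30; S2 ships 110; S3 ships 100.)

1585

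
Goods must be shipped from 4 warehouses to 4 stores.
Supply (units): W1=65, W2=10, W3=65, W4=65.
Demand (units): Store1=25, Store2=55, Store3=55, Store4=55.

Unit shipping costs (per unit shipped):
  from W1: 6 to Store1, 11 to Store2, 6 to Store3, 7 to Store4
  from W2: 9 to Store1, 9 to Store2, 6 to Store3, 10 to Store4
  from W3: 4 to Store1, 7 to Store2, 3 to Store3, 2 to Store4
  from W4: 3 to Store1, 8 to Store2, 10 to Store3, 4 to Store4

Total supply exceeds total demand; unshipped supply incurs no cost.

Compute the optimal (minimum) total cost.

Optimal allocation:
  W1–Store3: 50 × 6 = 300
  W2–Store2: 10 × 9 = 90
  W3–Store2: 5 × 7 = 35
  W3–Store3: 5 × 3 = 15
  W3–Store4: 55 × 2 = 110
  W4–Store1: 25 × 3 = 75
  W4–Store2: 40 × 8 = 320
Total = 300 + 90 + 35 + 15 + 110 + 75 + 320 = 945.

945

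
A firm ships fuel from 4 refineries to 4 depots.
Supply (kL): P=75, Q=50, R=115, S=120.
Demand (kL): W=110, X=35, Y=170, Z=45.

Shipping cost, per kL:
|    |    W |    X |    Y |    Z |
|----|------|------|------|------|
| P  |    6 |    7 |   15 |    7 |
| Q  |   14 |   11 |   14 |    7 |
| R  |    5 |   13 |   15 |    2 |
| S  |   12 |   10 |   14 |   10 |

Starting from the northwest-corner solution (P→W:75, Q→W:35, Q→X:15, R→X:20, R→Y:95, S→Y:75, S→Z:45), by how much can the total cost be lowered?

985

Current plan cost = 75·6 + 35·14 + 15·11 + 20·13 + 95·15 + 75·14 + 45·10 = 4290.
Optimal plan:
  P→W: 40 kL
  P→X: 35 kL
  Q→Y: 50 kL
  R→W: 70 kL
  R→Z: 45 kL
  S→Y: 120 kL
Optimal cost = 3305.
Saving = 4290 − 3305 = 985.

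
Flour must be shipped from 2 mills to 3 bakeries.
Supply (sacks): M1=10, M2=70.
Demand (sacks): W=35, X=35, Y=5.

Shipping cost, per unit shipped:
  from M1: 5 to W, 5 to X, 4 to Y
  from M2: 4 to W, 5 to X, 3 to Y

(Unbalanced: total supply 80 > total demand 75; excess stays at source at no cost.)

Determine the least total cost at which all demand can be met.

A cheapest plan:
  M1→X: 5 sacks
  M2→W: 35 sacks
  M2→X: 30 sacks
  M2→Y: 5 sacks
Total cost = 330.

330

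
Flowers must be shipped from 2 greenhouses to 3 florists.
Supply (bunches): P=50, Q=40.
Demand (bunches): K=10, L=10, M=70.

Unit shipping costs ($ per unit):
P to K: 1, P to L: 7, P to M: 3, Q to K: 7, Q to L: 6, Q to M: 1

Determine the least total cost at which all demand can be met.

210

Optimal allocation:
  P–K: 10 bunches
  P–L: 10 bunches
  P–M: 30 bunches
  Q–M: 40 bunches
Total cost = $210.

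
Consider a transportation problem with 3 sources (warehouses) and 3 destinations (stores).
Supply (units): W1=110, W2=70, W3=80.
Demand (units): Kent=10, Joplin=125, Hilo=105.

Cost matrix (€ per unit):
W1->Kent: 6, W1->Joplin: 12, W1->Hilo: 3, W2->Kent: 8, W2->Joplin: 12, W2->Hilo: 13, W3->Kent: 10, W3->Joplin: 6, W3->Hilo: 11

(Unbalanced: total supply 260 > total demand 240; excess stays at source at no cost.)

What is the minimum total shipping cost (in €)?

One minimum-cost allocation:
  W1->Kent: 5 × €6 = €30
  W1->Hilo: 105 × €3 = €315
  W2->Kent: 5 × €8 = €40
  W2->Joplin: 45 × €12 = €540
  W3->Joplin: 80 × €6 = €480
Total = 30 + 315 + 40 + 540 + 480 = €1405.

1405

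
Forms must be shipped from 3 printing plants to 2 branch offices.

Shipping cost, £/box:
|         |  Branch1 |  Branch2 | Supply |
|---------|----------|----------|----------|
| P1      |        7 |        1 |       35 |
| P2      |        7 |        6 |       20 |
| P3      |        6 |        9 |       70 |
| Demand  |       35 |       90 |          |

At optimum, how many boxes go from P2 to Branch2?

20

Optimal shipments:
  P1 to Branch2: 35 boxes
  P2 to Branch2: 20 boxes
  P3 to Branch1: 35 boxes
  P3 to Branch2: 35 boxes
Total cost = £680.
So P2→Branch2 carries 20 boxes.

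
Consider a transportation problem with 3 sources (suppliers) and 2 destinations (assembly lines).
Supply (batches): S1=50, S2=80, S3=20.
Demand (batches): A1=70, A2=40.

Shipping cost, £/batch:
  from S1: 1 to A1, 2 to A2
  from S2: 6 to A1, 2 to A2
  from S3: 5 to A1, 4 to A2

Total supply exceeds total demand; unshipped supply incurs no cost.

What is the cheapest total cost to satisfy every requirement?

230

One minimum-cost allocation:
  S1–A1: 50 × £1 = £50
  S2–A2: 40 × £2 = £80
  S3–A1: 20 × £5 = £100
Total = 50 + 80 + 100 = £230.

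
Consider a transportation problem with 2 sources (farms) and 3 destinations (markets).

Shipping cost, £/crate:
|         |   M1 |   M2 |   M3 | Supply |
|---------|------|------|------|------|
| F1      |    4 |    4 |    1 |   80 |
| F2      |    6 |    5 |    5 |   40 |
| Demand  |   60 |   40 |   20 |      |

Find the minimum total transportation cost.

Optimal allocation:
  F1–M1: 60 crates
  F1–M3: 20 crates
  F2–M2: 40 crates
Total cost = £460.

460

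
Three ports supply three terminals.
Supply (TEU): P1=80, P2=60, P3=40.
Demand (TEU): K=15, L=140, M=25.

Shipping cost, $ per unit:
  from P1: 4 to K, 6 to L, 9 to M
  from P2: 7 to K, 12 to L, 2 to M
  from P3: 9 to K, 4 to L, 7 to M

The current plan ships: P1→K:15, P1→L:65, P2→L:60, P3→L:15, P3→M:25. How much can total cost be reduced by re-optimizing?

Current plan cost = 15·4 + 65·6 + 60·12 + 15·4 + 25·7 = $1405.
Optimal plan:
  P1→L: 80 × $6 = $480
  P2→K: 15 × $7 = $105
  P2→L: 20 × $12 = $240
  P2→M: 25 × $2 = $50
  P3→L: 40 × $4 = $160
Optimal cost = $1035.
Saving = 1405 − 1035 = $370.

370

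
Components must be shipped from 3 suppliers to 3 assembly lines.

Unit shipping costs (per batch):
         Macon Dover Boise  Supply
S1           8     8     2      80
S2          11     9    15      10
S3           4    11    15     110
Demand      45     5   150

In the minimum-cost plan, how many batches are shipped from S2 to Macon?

0

The minimum-cost plan:
  S1–Boise: 80 batches
  S2–Dover: 5 batches
  S2–Boise: 5 batches
  S3–Macon: 45 batches
  S3–Boise: 65 batches
Total cost = 1435.
The route S2→Macon is not used.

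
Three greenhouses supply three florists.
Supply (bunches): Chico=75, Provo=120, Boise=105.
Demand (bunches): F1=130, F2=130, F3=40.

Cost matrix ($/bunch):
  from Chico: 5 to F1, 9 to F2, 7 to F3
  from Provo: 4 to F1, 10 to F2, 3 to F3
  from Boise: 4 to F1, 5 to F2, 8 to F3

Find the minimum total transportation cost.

1440

A cheapest plan:
  Chico->F1: 50 × $5 = $250
  Chico->F2: 25 × $9 = $225
  Provo->F1: 80 × $4 = $320
  Provo->F3: 40 × $3 = $120
  Boise->F2: 105 × $5 = $525
Total = 250 + 225 + 320 + 120 + 525 = $1440.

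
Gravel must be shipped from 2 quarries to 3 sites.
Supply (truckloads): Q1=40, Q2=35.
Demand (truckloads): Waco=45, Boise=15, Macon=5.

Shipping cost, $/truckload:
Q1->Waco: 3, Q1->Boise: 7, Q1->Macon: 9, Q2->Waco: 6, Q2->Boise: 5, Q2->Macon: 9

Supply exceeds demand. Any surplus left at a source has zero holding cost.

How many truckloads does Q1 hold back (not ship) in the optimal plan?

0

Minimum-cost shipments:
  Q1->Waco: 40 × $3 = $120
  Q2->Waco: 5 × $6 = $30
  Q2->Boise: 15 × $5 = $75
  Q2->Macon: 5 × $9 = $45
Total cost = $270.
Q1 ships 40 of its 40, leaving 0.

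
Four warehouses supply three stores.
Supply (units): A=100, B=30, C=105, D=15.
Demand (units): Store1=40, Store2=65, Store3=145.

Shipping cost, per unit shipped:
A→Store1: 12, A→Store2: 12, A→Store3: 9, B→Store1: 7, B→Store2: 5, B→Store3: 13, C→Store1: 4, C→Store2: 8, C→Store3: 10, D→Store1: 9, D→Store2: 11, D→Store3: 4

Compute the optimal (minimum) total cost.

1850

One minimum-cost allocation:
  A–Store3: 100 × 9 = 900
  B–Store2: 30 × 5 = 150
  C–Store1: 40 × 4 = 160
  C–Store2: 35 × 8 = 280
  C–Store3: 30 × 10 = 300
  D–Store3: 15 × 4 = 60
Total = 900 + 150 + 160 + 280 + 300 + 60 = 1850.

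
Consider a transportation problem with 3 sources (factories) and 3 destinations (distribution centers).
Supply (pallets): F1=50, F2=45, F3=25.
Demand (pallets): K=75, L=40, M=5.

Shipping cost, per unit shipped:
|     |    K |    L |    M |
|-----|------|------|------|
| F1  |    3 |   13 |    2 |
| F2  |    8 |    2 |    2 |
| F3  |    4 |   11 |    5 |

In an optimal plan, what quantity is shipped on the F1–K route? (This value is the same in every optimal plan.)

50

Solving gives:
  F1->K: 50 × 3 = 150
  F2->L: 40 × 2 = 80
  F2->M: 5 × 2 = 10
  F3->K: 25 × 4 = 100
Total cost = 340.
So F1→K carries 50 pallets.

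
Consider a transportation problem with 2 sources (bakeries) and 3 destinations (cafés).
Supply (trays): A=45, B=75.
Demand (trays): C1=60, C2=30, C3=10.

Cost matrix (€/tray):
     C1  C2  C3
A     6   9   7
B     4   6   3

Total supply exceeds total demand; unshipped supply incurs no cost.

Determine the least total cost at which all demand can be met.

500

A cheapest plan:
  A->C1: 25 × €6 = €150
  B->C1: 35 × €4 = €140
  B->C2: 30 × €6 = €180
  B->C3: 10 × €3 = €30
Total = 150 + 140 + 180 + 30 = €500.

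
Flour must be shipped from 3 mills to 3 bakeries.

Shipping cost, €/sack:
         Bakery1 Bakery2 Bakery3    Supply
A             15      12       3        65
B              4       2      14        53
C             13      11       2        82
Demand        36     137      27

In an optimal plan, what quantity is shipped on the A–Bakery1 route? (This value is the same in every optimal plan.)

Solving gives:
  A–Bakery2: 65 × €12 = €780
  B–Bakery2: 53 × €2 = €106
  C–Bakery1: 36 × €13 = €468
  C–Bakery2: 19 × €11 = €209
  C–Bakery3: 27 × €2 = €54
Total cost = €1617.
The route A→Bakery1 is not used.

0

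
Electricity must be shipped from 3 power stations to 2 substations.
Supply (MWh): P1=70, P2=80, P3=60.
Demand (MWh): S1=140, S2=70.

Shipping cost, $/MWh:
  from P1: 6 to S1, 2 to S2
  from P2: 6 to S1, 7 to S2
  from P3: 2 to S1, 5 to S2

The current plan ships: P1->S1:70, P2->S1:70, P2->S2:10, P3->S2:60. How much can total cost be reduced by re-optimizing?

470

Current plan cost = 70·6 + 70·6 + 10·7 + 60·5 = $1210.
Optimal plan:
  P1->S2: 70 × $2 = $140
  P2->S1: 80 × $6 = $480
  P3->S1: 60 × $2 = $120
Optimal cost = $740.
Saving = 1210 − 740 = $470.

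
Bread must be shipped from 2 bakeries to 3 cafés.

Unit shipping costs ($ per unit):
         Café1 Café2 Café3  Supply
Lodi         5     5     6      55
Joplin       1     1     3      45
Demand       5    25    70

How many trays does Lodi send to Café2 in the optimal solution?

Optimal shipments:
  Lodi to Café3: 55 × $6 = $330
  Joplin to Café1: 5 × $1 = $5
  Joplin to Café2: 25 × $1 = $25
  Joplin to Café3: 15 × $3 = $45
Total cost = $405.
The route Lodi→Café2 is not used.

0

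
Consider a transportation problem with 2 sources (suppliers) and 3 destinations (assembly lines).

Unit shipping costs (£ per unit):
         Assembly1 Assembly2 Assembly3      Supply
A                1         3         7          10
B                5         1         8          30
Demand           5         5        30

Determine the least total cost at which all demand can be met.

245

One minimum-cost allocation:
  A–Assembly1: 5 × £1 = £5
  A–Assembly3: 5 × £7 = £35
  B–Assembly2: 5 × £1 = £5
  B–Assembly3: 25 × £8 = £200
Total = 5 + 35 + 5 + 200 = £245.
(Supply check: A ships 10; B ships 30.)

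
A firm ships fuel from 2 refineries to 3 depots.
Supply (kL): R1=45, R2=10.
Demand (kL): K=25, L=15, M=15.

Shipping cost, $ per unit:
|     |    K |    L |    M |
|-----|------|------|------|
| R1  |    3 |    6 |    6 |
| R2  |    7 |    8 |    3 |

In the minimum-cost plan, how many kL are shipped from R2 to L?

Solving gives:
  R1->K: 25 kL
  R1->L: 15 kL
  R1->M: 5 kL
  R2->M: 10 kL
Total cost = $225.
The route R2→L is not used.

0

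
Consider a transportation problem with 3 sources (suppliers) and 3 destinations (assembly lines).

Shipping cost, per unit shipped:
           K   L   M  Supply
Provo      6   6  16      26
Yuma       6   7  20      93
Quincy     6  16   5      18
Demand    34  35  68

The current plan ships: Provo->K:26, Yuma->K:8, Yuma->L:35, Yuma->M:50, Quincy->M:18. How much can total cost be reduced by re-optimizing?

Current plan cost = 26·6 + 8·6 + 35·7 + 50·20 + 18·5 = 1539.
Optimal plan:
  Provo→M: 26 batches
  Yuma→K: 34 batches
  Yuma→L: 35 batches
  Yuma→M: 24 batches
  Quincy→M: 18 batches
Optimal cost = 1435.
Saving = 1539 − 1435 = 104.

104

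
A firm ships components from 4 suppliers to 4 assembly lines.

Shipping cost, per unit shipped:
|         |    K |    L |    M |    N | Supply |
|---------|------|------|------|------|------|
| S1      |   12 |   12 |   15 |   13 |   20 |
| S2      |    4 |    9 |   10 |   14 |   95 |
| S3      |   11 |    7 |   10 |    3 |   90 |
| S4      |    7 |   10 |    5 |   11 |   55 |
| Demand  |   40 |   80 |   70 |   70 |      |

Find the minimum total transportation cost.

1535

One minimum-cost allocation:
  S1→L: 20 × 12 = 240
  S2→K: 40 × 4 = 160
  S2→L: 40 × 9 = 360
  S2→M: 15 × 10 = 150
  S3→L: 20 × 7 = 140
  S3→N: 70 × 3 = 210
  S4→M: 55 × 5 = 275
Total = 240 + 160 + 360 + 150 + 140 + 210 + 275 = 1535.
(Supply check: S1 ships 20; S2 ships 95; S3 ships 90; S4 ships 55.)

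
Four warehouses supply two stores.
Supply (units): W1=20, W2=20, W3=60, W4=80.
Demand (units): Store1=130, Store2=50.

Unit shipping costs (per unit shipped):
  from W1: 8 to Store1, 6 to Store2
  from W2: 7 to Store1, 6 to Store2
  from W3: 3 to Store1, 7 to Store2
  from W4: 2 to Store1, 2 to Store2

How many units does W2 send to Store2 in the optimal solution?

The minimum-cost plan:
  W1–Store2: 20 × 6 = 120
  W2–Store2: 20 × 6 = 120
  W3–Store1: 60 × 3 = 180
  W4–Store1: 70 × 2 = 140
  W4–Store2: 10 × 2 = 20
Total cost = 580.
So W2→Store2 carries 20 units.

20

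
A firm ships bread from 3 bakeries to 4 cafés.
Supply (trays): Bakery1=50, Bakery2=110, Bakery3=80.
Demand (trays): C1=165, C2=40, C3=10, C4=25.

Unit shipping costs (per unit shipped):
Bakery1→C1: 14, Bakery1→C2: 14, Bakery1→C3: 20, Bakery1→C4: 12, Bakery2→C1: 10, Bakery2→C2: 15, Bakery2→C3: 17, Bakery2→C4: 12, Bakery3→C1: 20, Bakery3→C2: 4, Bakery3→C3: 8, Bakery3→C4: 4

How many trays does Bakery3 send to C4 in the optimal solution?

25

Optimal shipments:
  Bakery1–C1: 50 × 14 = 700
  Bakery2–C1: 110 × 10 = 1100
  Bakery3–C1: 5 × 20 = 100
  Bakery3–C2: 40 × 4 = 160
  Bakery3–C3: 10 × 8 = 80
  Bakery3–C4: 25 × 4 = 100
Total cost = 2240.
So Bakery3→C4 carries 25 trays.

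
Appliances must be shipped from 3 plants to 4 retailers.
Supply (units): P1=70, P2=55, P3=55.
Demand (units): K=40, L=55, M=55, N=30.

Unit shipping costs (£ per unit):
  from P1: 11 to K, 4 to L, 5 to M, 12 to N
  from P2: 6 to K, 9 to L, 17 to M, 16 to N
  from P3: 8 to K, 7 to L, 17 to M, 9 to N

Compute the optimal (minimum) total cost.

1155

Optimal allocation:
  P1–L: 15 units
  P1–M: 55 units
  P2–K: 40 units
  P2–L: 15 units
  P3–L: 25 units
  P3–N: 30 units
Total cost = £1155.
(Supply check: P1 ships 70; P2 ships 55; P3 ships 55.)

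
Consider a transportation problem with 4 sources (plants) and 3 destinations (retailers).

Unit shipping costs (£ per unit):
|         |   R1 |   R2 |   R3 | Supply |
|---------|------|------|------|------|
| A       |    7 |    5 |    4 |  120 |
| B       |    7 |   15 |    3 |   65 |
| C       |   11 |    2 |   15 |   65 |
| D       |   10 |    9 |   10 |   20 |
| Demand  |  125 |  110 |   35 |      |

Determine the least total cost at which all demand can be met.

One minimum-cost allocation:
  A→R1: 75 × £7 = £525
  A→R2: 45 × £5 = £225
  B→R1: 30 × £7 = £210
  B→R3: 35 × £3 = £105
  C→R2: 65 × £2 = £130
  D→R1: 20 × £10 = £200
Total = 525 + 225 + 210 + 105 + 130 + 200 = £1395.

1395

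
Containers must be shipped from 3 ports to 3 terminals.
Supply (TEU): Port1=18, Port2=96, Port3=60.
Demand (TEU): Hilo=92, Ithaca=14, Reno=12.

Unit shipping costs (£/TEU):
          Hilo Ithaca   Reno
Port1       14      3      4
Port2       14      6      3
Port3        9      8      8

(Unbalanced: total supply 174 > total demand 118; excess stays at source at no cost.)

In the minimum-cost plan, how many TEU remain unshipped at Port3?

0

Minimum-cost shipments:
  Port1–Ithaca: 14 × £3 = £42
  Port2–Hilo: 32 × £14 = £448
  Port2–Reno: 12 × £3 = £36
  Port3–Hilo: 60 × £9 = £540
Total cost = £1066.
Port3 ships 60 of its 60, leaving 0.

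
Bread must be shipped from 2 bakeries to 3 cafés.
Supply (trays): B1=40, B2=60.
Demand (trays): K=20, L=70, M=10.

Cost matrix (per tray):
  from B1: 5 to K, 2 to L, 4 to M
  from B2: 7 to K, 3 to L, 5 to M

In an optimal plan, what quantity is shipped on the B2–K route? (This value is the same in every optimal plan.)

0

The minimum-cost plan:
  B1→K: 20 × 5 = 100
  B1→L: 10 × 2 = 20
  B1→M: 10 × 4 = 40
  B2→L: 60 × 3 = 180
Total cost = 340.
The route B2→K is not used.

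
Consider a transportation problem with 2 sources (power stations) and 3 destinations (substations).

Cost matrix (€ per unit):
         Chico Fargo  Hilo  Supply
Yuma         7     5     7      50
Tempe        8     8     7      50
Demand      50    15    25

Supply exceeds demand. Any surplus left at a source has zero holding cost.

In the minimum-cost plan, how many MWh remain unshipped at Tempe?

10

An optimal plan:
  Yuma→Chico: 35 × €7 = €245
  Yuma→Fargo: 15 × €5 = €75
  Tempe→Chico: 15 × €8 = €120
  Tempe→Hilo: 25 × €7 = €175
Total cost = €615.
Tempe ships 40 of its 50, leaving 10.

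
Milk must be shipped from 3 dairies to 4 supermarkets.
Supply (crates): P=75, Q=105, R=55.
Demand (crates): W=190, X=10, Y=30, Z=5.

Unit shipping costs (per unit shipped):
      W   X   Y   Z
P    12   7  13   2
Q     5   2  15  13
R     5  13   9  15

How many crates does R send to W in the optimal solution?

55

Solving gives:
  P–W: 30 × 12 = 360
  P–X: 10 × 7 = 70
  P–Y: 30 × 13 = 390
  P–Z: 5 × 2 = 10
  Q–W: 105 × 5 = 525
  R–W: 55 × 5 = 275
Total cost = 1630.
So R→W carries 55 crates.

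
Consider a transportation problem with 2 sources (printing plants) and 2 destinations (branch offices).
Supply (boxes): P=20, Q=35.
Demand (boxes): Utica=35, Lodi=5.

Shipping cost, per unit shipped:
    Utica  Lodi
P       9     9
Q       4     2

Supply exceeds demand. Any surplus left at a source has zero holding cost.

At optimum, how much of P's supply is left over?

An optimal plan:
  P to Utica: 5 × 9 = 45
  Q to Utica: 30 × 4 = 120
  Q to Lodi: 5 × 2 = 10
Total cost = 175.
P ships 5 of its 20, leaving 15.

15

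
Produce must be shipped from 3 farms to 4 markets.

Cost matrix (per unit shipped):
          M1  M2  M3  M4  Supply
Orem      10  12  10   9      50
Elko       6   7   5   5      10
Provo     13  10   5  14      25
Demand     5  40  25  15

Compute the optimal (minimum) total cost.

A cheapest plan:
  Orem to M1: 5 crates
  Orem to M2: 30 crates
  Orem to M4: 15 crates
  Elko to M2: 10 crates
  Provo to M3: 25 crates
Total cost = 740.

740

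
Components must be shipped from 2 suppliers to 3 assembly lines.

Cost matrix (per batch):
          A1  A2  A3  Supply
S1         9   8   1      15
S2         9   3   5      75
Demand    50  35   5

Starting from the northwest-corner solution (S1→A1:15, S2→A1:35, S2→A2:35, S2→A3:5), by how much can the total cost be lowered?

Current plan cost = 15·9 + 35·9 + 35·3 + 5·5 = 580.
Optimal plan:
  S1–A1: 10 batches
  S1–A3: 5 batches
  S2–A1: 40 batches
  S2–A2: 35 batches
Optimal cost = 560.
Saving = 580 − 560 = 20.

20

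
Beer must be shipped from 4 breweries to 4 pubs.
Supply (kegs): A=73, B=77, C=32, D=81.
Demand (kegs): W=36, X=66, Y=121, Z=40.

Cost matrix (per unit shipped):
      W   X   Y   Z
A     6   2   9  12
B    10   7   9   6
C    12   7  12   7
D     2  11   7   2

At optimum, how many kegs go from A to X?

66

Solving gives:
  A–X: 66 × 2 = 132
  A–Y: 7 × 9 = 63
  B–Y: 77 × 9 = 693
  C–Y: 32 × 12 = 384
  D–W: 36 × 2 = 72
  D–Y: 5 × 7 = 35
  D–Z: 40 × 2 = 80
Total cost = 1459.
So A→X carries 66 kegs.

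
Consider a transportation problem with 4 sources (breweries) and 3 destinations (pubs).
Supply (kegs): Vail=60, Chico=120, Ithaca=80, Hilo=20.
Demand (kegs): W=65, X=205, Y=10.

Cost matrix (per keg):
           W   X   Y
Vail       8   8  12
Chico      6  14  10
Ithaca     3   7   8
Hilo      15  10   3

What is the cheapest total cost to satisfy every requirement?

A cheapest plan:
  Vail->X: 60 × 8 = 480
  Chico->W: 65 × 6 = 390
  Chico->X: 55 × 14 = 770
  Ithaca->X: 80 × 7 = 560
  Hilo->X: 10 × 10 = 100
  Hilo->Y: 10 × 3 = 30
Total = 480 + 390 + 770 + 560 + 100 + 30 = 2330.
(Supply check: Vail ships 60; Chico ships 120; Ithaca ships 80; Hilo ships 20.)

2330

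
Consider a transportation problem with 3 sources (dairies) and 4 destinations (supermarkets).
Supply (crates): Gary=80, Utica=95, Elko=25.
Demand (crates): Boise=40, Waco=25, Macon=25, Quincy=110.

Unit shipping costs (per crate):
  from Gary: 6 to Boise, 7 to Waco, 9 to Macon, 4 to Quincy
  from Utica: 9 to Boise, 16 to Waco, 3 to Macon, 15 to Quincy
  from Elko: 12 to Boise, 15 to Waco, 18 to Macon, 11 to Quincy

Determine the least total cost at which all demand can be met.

Optimal allocation:
  Gary–Quincy: 80 crates
  Utica–Boise: 40 crates
  Utica–Waco: 25 crates
  Utica–Macon: 25 crates
  Utica–Quincy: 5 crates
  Elko–Quincy: 25 crates
Total cost = 1505.

1505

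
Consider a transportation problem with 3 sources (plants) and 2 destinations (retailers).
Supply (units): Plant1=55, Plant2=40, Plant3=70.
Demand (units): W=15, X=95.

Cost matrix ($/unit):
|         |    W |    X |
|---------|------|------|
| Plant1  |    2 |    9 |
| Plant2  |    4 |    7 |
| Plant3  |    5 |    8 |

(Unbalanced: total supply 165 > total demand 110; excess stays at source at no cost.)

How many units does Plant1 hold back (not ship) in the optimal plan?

An optimal plan:
  Plant1→W: 15 × $2 = $30
  Plant2→X: 40 × $7 = $280
  Plant3→X: 55 × $8 = $440
Total cost = $750.
Plant1 ships 15 of its 55, leaving 40.

40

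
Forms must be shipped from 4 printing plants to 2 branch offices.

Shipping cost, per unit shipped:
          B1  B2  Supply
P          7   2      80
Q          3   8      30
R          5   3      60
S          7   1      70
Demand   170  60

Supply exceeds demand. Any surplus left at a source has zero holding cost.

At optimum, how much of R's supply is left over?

Minimum-cost shipments:
  P–B1: 70 × 7 = 490
  Q–B1: 30 × 3 = 90
  R–B1: 60 × 5 = 300
  S–B1: 10 × 7 = 70
  S–B2: 60 × 1 = 60
Total cost = 1010.
R ships 60 of its 60, leaving 0.

0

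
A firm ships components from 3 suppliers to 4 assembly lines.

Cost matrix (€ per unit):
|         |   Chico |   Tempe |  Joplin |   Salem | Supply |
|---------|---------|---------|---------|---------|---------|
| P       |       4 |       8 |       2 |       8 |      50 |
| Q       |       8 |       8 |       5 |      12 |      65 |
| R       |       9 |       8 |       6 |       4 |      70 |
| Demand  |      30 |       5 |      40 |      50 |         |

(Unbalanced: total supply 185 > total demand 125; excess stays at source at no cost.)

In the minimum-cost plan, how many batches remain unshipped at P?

0

An optimal plan:
  P→Chico: 30 × €4 = €120
  P→Joplin: 20 × €2 = €40
  Q→Tempe: 5 × €8 = €40
  Q→Joplin: 20 × €5 = €100
  R→Salem: 50 × €4 = €200
Total cost = €500.
P ships 50 of its 50, leaving 0.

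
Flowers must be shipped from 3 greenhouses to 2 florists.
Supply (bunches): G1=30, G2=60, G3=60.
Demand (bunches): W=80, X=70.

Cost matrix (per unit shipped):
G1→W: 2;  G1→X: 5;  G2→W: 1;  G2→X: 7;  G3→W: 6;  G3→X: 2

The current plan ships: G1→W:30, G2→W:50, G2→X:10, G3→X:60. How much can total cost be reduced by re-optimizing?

Current plan cost = 30·2 + 50·1 + 10·7 + 60·2 = 300.
Optimal plan:
  G1 to W: 20 × 2 = 40
  G1 to X: 10 × 5 = 50
  G2 to W: 60 × 1 = 60
  G3 to X: 60 × 2 = 120
Optimal cost = 270.
Saving = 300 − 270 = 30.

30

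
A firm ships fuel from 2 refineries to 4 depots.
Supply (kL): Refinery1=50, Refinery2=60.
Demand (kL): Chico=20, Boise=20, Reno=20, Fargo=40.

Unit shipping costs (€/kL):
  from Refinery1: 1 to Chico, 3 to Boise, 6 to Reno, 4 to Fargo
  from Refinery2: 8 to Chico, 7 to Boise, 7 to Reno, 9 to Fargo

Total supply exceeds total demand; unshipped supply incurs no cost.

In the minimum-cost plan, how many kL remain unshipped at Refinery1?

Minimum-cost shipments:
  Refinery1–Chico: 20 kL
  Refinery1–Fargo: 30 kL
  Refinery2–Boise: 20 kL
  Refinery2–Reno: 20 kL
  Refinery2–Fargo: 10 kL
Total cost = €510.
Refinery1 ships 50 of its 50, leaving 0.

0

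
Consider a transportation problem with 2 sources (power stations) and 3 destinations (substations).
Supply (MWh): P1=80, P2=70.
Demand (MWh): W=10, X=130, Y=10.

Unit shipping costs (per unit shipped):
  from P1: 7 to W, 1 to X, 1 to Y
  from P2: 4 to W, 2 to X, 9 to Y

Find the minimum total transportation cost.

240

An optimal shipping plan:
  P1->X: 70 MWh
  P1->Y: 10 MWh
  P2->W: 10 MWh
  P2->X: 60 MWh
Total cost = 240.
(Supply check: P1 ships 80; P2 ships 70.)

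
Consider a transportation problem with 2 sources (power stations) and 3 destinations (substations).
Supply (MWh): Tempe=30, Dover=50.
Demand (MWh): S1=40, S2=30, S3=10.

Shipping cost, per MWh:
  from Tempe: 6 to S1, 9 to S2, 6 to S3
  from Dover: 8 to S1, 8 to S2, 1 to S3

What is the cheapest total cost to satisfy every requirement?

One minimum-cost allocation:
  Tempe→S1: 30 × 6 = 180
  Dover→S1: 10 × 8 = 80
  Dover→S2: 30 × 8 = 240
  Dover→S3: 10 × 1 = 10
Total = 180 + 80 + 240 + 10 = 510.
(Supply check: Tempe ships 30; Dover ships 50.)

510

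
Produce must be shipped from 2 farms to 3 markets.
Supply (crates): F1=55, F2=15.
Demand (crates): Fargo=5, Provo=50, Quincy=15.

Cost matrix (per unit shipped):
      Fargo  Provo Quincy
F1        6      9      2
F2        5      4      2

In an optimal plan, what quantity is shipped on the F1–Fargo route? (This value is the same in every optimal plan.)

The minimum-cost plan:
  F1→Fargo: 5 crates
  F1→Provo: 35 crates
  F1→Quincy: 15 crates
  F2→Provo: 15 crates
Total cost = 435.
So F1→Fargo carries 5 crates.

5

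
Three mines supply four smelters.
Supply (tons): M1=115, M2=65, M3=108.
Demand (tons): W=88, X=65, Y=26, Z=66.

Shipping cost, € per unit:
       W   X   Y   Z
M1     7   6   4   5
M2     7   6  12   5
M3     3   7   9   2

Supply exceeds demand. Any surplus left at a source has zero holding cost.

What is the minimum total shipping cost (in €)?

1028

A cheapest plan:
  M1 to Y: 26 × €4 = €104
  M1 to Z: 46 × €5 = €230
  M2 to X: 65 × €6 = €390
  M3 to W: 88 × €3 = €264
  M3 to Z: 20 × €2 = €40
Total = 104 + 230 + 390 + 264 + 40 = €1028.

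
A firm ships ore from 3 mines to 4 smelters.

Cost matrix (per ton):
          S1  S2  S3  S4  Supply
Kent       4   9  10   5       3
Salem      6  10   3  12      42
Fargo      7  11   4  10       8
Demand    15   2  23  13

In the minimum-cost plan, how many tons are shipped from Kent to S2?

0

The minimum-cost plan:
  Kent–S4: 3 tons
  Salem–S1: 15 tons
  Salem–S2: 2 tons
  Salem–S3: 23 tons
  Salem–S4: 2 tons
  Fargo–S4: 8 tons
Total cost = 298.
The route Kent→S2 is not used.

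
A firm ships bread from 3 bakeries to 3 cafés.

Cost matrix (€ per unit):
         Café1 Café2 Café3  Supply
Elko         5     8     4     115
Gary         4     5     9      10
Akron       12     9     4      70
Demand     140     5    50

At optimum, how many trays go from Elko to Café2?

Optimal shipments:
  Elko->Café1: 115 × €5 = €575
  Gary->Café1: 10 × €4 = €40
  Akron->Café1: 15 × €12 = €180
  Akron->Café2: 5 × €9 = €45
  Akron->Café3: 50 × €4 = €200
Total cost = €1040.
The route Elko→Café2 is not used.

0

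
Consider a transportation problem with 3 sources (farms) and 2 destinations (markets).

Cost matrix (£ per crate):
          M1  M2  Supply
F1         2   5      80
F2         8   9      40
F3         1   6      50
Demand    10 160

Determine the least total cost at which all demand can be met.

1010

A cheapest plan:
  F1 to M2: 80 × £5 = £400
  F2 to M2: 40 × £9 = £360
  F3 to M1: 10 × £1 = £10
  F3 to M2: 40 × £6 = £240
Total = 400 + 360 + 10 + 240 = £1010.
(Supply check: F1 ships 80; F2 ships 40; F3 ships 50.)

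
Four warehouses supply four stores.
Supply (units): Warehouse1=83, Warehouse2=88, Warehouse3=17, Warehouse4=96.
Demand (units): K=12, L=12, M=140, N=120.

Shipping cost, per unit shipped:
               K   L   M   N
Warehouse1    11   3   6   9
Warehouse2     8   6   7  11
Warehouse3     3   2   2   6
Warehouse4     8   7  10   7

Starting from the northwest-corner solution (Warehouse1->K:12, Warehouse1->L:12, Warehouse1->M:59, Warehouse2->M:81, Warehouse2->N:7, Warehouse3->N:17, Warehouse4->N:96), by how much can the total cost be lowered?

Current plan cost = 12·11 + 12·3 + 59·6 + 81·7 + 7·11 + 17·6 + 96·7 = 1940.
Optimal plan:
  Warehouse1 to L: 12 × 3 = 36
  Warehouse1 to M: 47 × 6 = 282
  Warehouse1 to N: 24 × 9 = 216
  Warehouse2 to K: 12 × 8 = 96
  Warehouse2 to M: 76 × 7 = 532
  Warehouse3 to M: 17 × 2 = 34
  Warehouse4 to N: 96 × 7 = 672
Optimal cost = 1868.
Saving = 1940 − 1868 = 72.

72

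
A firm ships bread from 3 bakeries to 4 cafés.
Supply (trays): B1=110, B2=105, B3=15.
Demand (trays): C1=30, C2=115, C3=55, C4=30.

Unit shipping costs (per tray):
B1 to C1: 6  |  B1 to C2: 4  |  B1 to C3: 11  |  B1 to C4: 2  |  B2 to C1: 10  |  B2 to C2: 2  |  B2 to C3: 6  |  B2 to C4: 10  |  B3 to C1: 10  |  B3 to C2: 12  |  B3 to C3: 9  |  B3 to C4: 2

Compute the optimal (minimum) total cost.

930

One minimum-cost allocation:
  B1->C1: 30 × 6 = 180
  B1->C2: 65 × 4 = 260
  B1->C4: 15 × 2 = 30
  B2->C2: 50 × 2 = 100
  B2->C3: 55 × 6 = 330
  B3->C4: 15 × 2 = 30
Total = 180 + 260 + 30 + 100 + 330 + 30 = 930.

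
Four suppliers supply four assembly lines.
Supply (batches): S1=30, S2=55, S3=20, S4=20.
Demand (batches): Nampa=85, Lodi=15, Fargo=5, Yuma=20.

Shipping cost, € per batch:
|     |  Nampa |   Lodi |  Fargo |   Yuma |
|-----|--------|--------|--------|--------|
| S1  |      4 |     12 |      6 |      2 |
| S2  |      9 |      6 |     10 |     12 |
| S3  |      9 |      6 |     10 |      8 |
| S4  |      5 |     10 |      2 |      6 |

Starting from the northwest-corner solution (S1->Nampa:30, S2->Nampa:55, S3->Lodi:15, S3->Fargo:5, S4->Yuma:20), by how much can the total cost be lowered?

Current plan cost = 30·4 + 55·9 + 15·6 + 5·10 + 20·6 = €875.
Optimal plan:
  S1→Nampa: 10 batches
  S1→Yuma: 20 batches
  S2→Nampa: 40 batches
  S2→Lodi: 15 batches
  S3→Nampa: 20 batches
  S4→Nampa: 15 batches
  S4→Fargo: 5 batches
Optimal cost = €795.
Saving = 875 − 795 = €80.

80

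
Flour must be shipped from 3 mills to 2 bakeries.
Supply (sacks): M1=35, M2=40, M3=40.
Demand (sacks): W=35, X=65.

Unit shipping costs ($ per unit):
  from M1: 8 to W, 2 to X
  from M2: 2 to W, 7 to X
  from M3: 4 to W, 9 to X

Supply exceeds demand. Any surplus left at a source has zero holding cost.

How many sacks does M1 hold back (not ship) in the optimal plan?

0

Minimum-cost shipments:
  M1->X: 35 × $2 = $70
  M2->W: 10 × $2 = $20
  M2->X: 30 × $7 = $210
  M3->W: 25 × $4 = $100
Total cost = $400.
M1 ships 35 of its 35, leaving 0.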